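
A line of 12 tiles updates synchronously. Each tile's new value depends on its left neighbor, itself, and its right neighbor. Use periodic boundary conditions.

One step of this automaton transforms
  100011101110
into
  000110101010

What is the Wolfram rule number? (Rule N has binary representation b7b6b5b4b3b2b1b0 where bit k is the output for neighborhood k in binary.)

position 5: 111 → 0  (bit 7 = 0)
position 6: 110 → 1  (bit 6 = 1)
position 7: 101 → 0  (bit 5 = 0)
position 1: 100 → 0  (bit 4 = 0)
position 4: 011 → 1  (bit 3 = 1)
position 0: 010 → 0  (bit 2 = 0)
position 3: 001 → 1  (bit 1 = 1)
position 2: 000 → 0  (bit 0 = 0)
bits b7..b0 = 01001010 = 74

74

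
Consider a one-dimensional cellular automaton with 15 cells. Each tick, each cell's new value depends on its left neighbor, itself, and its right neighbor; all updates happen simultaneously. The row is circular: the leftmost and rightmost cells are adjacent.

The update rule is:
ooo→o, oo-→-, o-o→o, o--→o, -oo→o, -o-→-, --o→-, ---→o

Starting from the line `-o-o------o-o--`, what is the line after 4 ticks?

o-oooo-o-o-o-o-

--o-ooooo--o-oo
o--ooooo-o--oo-
-o-oooo-o-o-o-o
o-oooo-o-o-o-o-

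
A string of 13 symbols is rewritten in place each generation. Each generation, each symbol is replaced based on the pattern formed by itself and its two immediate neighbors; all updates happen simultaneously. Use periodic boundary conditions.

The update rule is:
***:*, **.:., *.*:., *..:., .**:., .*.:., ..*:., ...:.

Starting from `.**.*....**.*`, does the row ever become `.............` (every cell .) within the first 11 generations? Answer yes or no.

generation 1: .............
all cells are . at generation 1

yes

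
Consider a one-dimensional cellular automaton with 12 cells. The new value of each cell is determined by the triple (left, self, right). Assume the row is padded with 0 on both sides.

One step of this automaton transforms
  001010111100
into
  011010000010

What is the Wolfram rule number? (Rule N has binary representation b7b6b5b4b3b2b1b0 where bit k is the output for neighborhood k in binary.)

22

position 7: 111 → 0  (bit 7 = 0)
position 9: 110 → 0  (bit 6 = 0)
position 3: 101 → 0  (bit 5 = 0)
position 10: 100 → 1  (bit 4 = 1)
position 6: 011 → 0  (bit 3 = 0)
position 2: 010 → 1  (bit 2 = 1)
position 1: 001 → 1  (bit 1 = 1)
position 0: 000 → 0  (bit 0 = 0)
bits b7..b0 = 00010110 = 22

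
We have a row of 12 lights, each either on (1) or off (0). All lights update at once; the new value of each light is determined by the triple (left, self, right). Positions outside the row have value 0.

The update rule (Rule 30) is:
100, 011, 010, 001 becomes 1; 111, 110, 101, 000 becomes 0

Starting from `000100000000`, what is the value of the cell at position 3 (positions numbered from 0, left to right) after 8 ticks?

tick 1: 001110000000
tick 2: 011001000000
tick 3: 110111100000
tick 4: 100100010000
tick 5: 111110111000
tick 6: 100000100100
tick 7: 110001111110
tick 8: 101011000001
position 3 holds 0

0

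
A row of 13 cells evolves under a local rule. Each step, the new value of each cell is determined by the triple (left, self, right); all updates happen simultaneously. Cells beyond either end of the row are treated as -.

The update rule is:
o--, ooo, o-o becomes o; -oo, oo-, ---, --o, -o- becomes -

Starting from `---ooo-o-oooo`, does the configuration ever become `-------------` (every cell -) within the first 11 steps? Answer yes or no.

step 1: ----o-o-o-oo-
step 2: -----o-o-o--o
step 3: ------o-o-o--
step 4: -------o-o-o-
step 5: --------o-o-o
step 6: ---------o-o-
step 7: ----------o-o
step 8: -----------o-
step 9: ------------o
step 10: -------------
all cells are - at step 10

yes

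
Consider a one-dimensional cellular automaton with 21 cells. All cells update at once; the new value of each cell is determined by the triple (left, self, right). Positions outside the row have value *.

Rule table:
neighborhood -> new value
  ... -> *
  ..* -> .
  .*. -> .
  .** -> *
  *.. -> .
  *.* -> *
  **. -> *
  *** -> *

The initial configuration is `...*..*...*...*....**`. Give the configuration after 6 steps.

step 1: .*......*...*...**.**
step 2: *..****...*...*.*****
step 3: *..****.*...*..******
step 4: *..*****..*....******
step 5: *..*****....**.******
step 6: *..*****.**.*********

*..*****.**.*********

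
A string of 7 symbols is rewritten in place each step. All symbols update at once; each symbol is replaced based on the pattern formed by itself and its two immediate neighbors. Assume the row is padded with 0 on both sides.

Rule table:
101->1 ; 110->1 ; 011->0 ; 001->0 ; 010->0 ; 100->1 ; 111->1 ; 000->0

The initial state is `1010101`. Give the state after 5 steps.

0000010

0101010
0010101
0001010
0000101
0000010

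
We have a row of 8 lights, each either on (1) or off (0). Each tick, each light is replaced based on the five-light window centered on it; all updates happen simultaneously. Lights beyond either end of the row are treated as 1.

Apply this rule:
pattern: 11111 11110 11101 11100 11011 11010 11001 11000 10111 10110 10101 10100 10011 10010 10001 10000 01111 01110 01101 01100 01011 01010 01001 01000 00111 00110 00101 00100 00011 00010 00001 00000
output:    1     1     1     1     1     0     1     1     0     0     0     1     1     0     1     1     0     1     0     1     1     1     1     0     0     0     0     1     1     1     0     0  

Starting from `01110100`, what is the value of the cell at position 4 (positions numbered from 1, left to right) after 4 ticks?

1

10110111
11001001
11101110
11110111
position 4 holds 1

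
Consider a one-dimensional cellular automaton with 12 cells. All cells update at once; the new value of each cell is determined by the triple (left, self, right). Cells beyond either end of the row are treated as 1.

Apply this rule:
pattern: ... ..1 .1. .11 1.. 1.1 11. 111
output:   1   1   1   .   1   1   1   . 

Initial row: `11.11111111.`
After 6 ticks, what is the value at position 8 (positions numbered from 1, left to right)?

tick 1: .11.......11
tick 2: 1.11111111..
tick 3: 11.......111
tick 4: .11111111...
tick 5: 1.......1111
tick 6: 11111111....
position 8 holds 1

1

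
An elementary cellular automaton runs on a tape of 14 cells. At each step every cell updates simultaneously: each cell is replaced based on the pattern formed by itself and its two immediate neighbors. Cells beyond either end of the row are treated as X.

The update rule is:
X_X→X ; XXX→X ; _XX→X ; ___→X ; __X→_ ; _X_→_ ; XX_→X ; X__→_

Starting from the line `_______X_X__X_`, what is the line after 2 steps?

_XXXXX__X____X
XXXXXX____XX_X

XXXXXX____XX_X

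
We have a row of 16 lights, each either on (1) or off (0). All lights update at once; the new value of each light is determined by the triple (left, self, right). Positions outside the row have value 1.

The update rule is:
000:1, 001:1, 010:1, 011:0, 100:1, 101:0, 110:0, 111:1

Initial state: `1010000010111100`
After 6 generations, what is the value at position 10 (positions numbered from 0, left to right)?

generation 1: 0011111110011011
generation 2: 1101111101100001
generation 3: 1000111000011110
generation 4: 0111010111101100
generation 5: 0010010011000011
generation 6: 1111111100111101
position 10 holds 1

1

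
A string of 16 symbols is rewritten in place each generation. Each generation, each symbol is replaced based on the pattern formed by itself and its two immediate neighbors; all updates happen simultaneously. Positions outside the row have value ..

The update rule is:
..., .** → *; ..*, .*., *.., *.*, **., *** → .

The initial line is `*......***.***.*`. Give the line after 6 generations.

..***.*..*.*...*

generation 1: ..****.*...*....
generation 2: *.*......*...***
generation 3: ....****...*.*..
generation 4: ***.*....*.....*
generation 5: *.....**...***..
generation 6: ..***.*..*.*...*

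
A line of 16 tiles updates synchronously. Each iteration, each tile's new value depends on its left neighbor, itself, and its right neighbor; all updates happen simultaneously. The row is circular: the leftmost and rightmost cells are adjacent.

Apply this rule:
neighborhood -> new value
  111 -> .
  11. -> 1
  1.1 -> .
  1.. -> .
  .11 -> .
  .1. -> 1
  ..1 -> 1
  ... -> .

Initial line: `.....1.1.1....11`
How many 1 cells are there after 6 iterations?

8

....11.1.1...1.1
...1.1.1.1..11.1
..11.1.1.1.1.1.1
.1.1.1.1.1.1.1.1
.1.1.1.1.1.1.1.1  (fixed point — unchanged through iteration 6)
count of 1: 8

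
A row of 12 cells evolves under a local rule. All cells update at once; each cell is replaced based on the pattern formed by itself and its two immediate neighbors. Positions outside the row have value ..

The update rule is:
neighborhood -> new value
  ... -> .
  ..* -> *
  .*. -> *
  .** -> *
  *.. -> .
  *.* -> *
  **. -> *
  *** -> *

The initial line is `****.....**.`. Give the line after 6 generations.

***********.

****....***.
****...****.
****..*****.
****.******.
***********.
***********.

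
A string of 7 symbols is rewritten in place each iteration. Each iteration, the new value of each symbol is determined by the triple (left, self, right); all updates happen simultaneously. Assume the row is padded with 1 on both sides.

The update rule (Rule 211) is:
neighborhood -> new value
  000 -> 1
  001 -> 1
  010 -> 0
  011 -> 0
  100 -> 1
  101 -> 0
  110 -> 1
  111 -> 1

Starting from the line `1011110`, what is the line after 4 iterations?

1001110
1110110
1110010
1111100

1111100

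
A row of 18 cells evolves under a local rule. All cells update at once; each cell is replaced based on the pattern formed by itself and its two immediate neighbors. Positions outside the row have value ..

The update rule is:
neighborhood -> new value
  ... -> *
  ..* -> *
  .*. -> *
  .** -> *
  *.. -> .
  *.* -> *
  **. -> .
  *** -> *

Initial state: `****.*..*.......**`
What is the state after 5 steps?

***.**.**.*******.
**.**.**.*******..
*.**.**.*******..*
***.**.*******..**
**.**.*******..**.

**.**.*******..**.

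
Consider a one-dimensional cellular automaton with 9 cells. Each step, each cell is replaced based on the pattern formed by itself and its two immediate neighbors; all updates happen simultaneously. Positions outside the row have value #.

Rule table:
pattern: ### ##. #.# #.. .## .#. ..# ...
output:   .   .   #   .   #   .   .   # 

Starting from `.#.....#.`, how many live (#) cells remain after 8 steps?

step 1: #..###..#
step 2: ...#....#
step 3: .#...##.#
step 4: #..#.#.##
step 5: ....#.##.
step 6: .##..##.#
step 7: ##...#.##
step 8: ...#..##.
count of #: 3

3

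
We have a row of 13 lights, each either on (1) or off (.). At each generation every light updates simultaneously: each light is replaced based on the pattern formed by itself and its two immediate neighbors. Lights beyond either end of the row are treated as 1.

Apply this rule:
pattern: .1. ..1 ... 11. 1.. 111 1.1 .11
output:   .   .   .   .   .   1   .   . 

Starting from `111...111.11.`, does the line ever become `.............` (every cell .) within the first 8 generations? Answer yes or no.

11.....1.....
1............
.............
all cells are . at generation 3

yes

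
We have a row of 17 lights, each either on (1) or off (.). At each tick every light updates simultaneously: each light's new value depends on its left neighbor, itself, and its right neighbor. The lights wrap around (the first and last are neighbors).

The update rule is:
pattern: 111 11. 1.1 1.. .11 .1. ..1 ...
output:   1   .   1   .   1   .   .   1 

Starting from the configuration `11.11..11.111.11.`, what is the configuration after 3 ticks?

11......11.11.11.

1.11...1.111.11.1
.11..1..111.11.11
11......11.11.11.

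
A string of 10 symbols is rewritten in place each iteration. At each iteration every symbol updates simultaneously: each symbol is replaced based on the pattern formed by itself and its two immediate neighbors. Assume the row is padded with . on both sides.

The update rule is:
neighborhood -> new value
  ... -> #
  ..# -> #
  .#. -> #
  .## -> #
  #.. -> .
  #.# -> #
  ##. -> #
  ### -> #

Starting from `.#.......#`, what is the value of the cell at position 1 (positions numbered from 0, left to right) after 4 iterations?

iteration 1: ##.#######
iteration 2: ##########
iteration 3: ##########  (fixed point — unchanged through iteration 4)
position 1 holds #

#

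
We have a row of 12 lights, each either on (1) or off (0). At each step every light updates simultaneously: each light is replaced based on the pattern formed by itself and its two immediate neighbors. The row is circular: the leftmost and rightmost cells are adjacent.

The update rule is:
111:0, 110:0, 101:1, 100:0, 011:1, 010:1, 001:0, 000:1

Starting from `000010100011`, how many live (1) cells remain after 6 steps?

5

011011101010
010110011110
011100010000
010001010111
110101111100
101111000000
count of 1: 5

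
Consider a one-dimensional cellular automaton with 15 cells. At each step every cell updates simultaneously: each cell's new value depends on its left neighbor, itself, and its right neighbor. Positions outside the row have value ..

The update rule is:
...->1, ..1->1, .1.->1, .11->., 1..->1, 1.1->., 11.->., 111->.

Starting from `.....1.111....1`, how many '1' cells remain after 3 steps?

step 1: 111111....11111
step 2: ......1111.....
step 3: 111111....11111
count of 1: 11

11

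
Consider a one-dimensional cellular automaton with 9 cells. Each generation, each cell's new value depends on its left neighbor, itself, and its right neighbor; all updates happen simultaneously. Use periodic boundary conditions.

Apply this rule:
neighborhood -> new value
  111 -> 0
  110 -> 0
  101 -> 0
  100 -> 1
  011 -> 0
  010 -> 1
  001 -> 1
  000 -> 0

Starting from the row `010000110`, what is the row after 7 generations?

111001001
000111110
001000001
111100011
000010100
000110110
001000001

001000001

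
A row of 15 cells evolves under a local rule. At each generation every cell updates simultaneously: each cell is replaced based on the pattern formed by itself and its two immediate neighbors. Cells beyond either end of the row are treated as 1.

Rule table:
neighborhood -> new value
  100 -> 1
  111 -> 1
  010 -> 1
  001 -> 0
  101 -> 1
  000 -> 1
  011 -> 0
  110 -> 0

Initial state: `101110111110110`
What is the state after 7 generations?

110111010111011

generation 1: 010101011101001
generation 2: 111111101011100
generation 3: 111111011101010
generation 4: 111110101011111
generation 5: 111101111101111
generation 6: 111010111010111
generation 7: 110111010111011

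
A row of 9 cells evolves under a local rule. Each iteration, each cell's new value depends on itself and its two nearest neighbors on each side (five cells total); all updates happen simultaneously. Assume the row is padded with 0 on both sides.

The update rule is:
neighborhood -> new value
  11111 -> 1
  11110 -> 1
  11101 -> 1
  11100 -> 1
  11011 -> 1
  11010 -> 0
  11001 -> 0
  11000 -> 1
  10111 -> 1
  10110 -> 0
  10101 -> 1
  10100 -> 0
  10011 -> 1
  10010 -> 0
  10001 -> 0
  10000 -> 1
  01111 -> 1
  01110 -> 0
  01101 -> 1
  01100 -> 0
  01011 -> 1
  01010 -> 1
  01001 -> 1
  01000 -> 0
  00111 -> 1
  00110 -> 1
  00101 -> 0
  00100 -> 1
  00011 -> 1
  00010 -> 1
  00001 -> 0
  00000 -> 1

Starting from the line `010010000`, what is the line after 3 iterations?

iteration 1: 111010111
iteration 2: 101011101
iteration 3: 011110100

011110100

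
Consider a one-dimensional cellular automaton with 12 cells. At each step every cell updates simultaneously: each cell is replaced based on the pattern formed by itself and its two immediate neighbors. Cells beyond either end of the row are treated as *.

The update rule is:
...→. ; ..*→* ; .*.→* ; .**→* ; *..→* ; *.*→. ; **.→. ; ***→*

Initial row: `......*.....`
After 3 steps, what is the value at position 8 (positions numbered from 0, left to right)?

*....***...*
.*..***.*.**
.*****..*.**
position 8 holds *

*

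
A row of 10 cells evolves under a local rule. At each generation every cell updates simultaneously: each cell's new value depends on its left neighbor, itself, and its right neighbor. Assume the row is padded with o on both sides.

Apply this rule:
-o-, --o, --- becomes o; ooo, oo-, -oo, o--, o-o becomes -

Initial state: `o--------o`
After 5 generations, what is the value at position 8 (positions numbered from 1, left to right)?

o

--ooooooo-
-o--------
-o-ooooooo
-o--------  (repeats generation 2; period 2)
generation 5: -o-ooooooo
position 8 holds o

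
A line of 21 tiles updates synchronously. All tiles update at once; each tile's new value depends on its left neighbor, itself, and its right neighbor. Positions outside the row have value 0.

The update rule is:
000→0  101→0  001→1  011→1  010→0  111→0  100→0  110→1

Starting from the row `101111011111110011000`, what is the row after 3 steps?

100100000001001000000

001001010000010111000
010010000000100101000
100100000001001000000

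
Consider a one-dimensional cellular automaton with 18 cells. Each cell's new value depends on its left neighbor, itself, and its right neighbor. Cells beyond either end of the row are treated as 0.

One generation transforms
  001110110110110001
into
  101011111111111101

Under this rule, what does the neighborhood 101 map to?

1

At position 5 the neighborhood is 101; the next row has 1 there.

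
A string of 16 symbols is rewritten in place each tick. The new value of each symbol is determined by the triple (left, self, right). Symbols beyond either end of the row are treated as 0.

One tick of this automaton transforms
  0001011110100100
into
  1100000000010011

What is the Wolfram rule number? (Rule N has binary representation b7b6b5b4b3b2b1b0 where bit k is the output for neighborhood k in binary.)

position 6: 111 → 0  (bit 7 = 0)
position 8: 110 → 0  (bit 6 = 0)
position 4: 101 → 0  (bit 5 = 0)
position 11: 100 → 1  (bit 4 = 1)
position 5: 011 → 0  (bit 3 = 0)
position 3: 010 → 0  (bit 2 = 0)
position 2: 001 → 0  (bit 1 = 0)
position 0: 000 → 1  (bit 0 = 1)
bits b7..b0 = 00010001 = 17

17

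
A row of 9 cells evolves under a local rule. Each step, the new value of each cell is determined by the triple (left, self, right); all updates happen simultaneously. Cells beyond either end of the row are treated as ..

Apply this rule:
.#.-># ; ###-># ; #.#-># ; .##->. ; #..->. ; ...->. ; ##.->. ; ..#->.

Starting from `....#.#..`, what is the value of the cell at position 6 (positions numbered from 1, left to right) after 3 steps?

#

....###..
.....#...
.....#...
position 6 holds #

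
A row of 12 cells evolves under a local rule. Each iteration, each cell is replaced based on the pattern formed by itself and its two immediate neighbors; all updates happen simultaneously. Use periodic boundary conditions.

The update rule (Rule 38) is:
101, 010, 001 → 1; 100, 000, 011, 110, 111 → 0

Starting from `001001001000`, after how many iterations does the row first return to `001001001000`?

iteration 1: 011011011000
iteration 2: 100100100000
iteration 3: 101101100001
iteration 4: 010010000010
iteration 5: 110110000110
iteration 6: 001000001001
iteration 7: 011000011011
iteration 8: 100000100100
iteration 9: 100001101101
iteration 10: 000010010010
iteration 11: 000110110110
iteration 12: 001001001000

12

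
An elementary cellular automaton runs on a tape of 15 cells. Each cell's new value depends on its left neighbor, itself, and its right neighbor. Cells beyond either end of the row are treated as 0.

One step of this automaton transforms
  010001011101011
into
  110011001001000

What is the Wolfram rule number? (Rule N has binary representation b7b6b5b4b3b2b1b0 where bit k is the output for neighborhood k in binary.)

position 8: 111 → 1  (bit 7 = 1)
position 9: 110 → 0  (bit 6 = 0)
position 6: 101 → 0  (bit 5 = 0)
position 2: 100 → 0  (bit 4 = 0)
position 7: 011 → 0  (bit 3 = 0)
position 1: 010 → 1  (bit 2 = 1)
position 0: 001 → 1  (bit 1 = 1)
position 3: 000 → 0  (bit 0 = 0)
bits b7..b0 = 10000110 = 134

134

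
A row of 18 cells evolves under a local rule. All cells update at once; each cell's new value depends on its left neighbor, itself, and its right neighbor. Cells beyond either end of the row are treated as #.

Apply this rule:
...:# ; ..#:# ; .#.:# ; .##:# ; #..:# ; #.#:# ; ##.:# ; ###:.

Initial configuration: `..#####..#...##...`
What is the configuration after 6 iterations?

iteration 1: ###...############
iteration 2: ..#####...........
iteration 3: ###...############  (repeats iteration 1; period 2)
iteration 6: ..#####...........

..#####...........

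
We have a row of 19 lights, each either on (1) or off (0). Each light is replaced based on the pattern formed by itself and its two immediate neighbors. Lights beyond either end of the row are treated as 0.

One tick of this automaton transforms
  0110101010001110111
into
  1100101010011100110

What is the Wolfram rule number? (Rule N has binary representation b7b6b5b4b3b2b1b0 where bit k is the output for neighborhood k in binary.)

position 13: 111 → 1  (bit 7 = 1)
position 2: 110 → 0  (bit 6 = 0)
position 3: 101 → 0  (bit 5 = 0)
position 9: 100 → 0  (bit 4 = 0)
position 1: 011 → 1  (bit 3 = 1)
position 4: 010 → 1  (bit 2 = 1)
position 0: 001 → 1  (bit 1 = 1)
position 10: 000 → 0  (bit 0 = 0)
bits b7..b0 = 10001110 = 142

142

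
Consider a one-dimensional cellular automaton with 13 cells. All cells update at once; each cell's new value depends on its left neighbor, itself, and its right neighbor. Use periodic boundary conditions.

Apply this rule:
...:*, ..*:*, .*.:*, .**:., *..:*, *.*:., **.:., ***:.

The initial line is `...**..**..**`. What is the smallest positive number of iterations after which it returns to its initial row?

iteration 1: ***..**..**..
iteration 2: ...**..**..**

2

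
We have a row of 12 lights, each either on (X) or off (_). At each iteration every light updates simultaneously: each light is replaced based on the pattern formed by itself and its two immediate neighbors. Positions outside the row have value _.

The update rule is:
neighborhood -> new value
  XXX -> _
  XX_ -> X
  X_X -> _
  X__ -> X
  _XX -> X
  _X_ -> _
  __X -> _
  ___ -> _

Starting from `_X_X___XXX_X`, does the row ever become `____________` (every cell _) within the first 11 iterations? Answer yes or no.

yes

iteration 1: ____X__X_X__
iteration 2: _____X____X_
iteration 3: ______X____X
iteration 4: _______X____
iteration 5: ________X___
iteration 6: _________X__
iteration 7: __________X_
iteration 8: ___________X
iteration 9: ____________
all cells are _ at iteration 9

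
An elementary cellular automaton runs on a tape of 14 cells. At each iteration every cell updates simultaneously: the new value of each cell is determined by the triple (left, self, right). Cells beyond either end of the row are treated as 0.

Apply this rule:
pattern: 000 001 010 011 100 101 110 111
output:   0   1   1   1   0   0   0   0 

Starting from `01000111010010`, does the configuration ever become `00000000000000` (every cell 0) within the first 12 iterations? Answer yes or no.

11001100010110
10011000110100
10110001100100
10100011001100
10100110011000
10101100110000
10101001100000
10101011000000
10101010000000
10101010000000  (fixed point — unchanged through iteration 12)
iteration 12 is 10101010000000, still not uniform 0

no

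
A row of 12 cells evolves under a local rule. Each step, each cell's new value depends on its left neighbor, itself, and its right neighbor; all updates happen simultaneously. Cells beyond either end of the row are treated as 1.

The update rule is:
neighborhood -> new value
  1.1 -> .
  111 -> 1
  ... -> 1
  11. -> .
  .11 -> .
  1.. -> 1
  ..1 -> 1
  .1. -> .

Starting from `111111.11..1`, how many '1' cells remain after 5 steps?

11111....11.
1111.1111...
111...11.111
11.111....11
1...1.1111.1
count of 1: 7

7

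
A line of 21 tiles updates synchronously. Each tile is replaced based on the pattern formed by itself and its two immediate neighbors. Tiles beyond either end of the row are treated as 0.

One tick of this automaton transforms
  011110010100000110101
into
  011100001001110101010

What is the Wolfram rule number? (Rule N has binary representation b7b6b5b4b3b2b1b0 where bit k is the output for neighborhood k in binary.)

169

position 2: 111 → 1  (bit 7 = 1)
position 4: 110 → 0  (bit 6 = 0)
position 8: 101 → 1  (bit 5 = 1)
position 5: 100 → 0  (bit 4 = 0)
position 1: 011 → 1  (bit 3 = 1)
position 7: 010 → 0  (bit 2 = 0)
position 0: 001 → 0  (bit 1 = 0)
position 11: 000 → 1  (bit 0 = 1)
bits b7..b0 = 10101001 = 169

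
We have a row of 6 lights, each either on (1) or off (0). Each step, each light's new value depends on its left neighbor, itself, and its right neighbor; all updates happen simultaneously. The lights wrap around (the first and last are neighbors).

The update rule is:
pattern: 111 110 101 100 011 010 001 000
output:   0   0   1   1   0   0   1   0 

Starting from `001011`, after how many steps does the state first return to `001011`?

2

110100
001011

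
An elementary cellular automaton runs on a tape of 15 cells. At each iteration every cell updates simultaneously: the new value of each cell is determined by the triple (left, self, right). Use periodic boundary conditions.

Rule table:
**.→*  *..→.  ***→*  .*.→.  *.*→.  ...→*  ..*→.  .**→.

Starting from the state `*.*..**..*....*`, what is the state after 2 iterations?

..***...**..*..

*.....*....**..
..***...**..*..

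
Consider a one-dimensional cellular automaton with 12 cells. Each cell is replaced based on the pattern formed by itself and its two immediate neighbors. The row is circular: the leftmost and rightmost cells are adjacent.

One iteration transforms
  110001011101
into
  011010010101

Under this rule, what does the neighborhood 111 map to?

At position 0 the neighborhood is 111; the next row has 0 there.

0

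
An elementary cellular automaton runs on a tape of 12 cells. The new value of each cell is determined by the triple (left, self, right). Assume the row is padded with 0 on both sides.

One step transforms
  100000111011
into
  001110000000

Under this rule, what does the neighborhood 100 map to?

At position 1 the neighborhood is 100; the next row has 0 there.

0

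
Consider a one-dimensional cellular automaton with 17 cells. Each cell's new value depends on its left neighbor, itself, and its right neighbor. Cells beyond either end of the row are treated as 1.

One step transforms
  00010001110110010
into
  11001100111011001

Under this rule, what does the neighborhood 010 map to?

0

At position 3 the neighborhood is 010; the next row has 0 there.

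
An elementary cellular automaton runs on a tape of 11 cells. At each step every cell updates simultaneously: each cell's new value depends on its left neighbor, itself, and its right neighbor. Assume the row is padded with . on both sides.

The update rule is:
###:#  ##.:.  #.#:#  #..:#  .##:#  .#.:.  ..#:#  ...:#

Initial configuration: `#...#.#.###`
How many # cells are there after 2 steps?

8

step 1: .###.#.###.
step 2: ###.#.###.#
count of #: 8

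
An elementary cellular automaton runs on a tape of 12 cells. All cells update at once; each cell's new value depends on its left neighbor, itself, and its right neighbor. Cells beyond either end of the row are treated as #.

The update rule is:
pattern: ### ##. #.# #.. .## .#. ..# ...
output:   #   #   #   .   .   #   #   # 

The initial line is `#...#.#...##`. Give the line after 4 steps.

step 1: #.#####.##.#
step 2: ##.#####.##.
step 3: ###.#####.##
step 4: ####.#####.#

####.#####.#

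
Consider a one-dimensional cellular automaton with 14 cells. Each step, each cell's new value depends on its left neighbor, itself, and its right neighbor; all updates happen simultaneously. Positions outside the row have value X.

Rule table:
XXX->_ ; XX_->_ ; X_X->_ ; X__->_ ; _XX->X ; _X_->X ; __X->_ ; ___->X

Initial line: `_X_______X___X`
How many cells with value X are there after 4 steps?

6

_X_XXXXX_X_X_X
_X_X_____X_X_X
_X_X_XXX_X_X_X
_X_X_X___X_X_X
count of X: 6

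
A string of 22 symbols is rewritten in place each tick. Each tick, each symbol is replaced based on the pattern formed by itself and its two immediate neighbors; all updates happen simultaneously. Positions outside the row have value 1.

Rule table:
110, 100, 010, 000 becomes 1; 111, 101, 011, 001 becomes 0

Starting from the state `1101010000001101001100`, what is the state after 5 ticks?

0111111001011001101010

tick 1: 0101011111100101100110
tick 2: 0101000000110100110010
tick 3: 0101111110010110011010
tick 4: 0100000011010011001010
tick 5: 0111111001011001101010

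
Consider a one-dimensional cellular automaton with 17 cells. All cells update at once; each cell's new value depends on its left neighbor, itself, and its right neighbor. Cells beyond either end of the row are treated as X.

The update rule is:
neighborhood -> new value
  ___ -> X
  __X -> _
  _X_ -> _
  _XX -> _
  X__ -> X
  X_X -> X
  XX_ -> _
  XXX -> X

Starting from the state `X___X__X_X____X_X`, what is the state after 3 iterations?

_X__X__X__X_X_X__

_XX__X__X_XXX__X_
X__X__X__X_X_X__X
_X__X__X__X_X_X__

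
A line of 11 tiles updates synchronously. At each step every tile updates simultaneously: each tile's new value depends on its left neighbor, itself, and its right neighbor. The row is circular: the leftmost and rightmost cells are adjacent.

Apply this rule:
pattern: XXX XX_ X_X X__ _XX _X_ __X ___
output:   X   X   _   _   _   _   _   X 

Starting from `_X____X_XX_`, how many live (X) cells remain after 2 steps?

5

___XX____X_
XX__X_XX___
count of X: 5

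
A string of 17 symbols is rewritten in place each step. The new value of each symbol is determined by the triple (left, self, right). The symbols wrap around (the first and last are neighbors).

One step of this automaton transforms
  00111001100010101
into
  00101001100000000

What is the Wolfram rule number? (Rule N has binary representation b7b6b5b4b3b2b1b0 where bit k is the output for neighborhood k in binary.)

position 3: 111 → 0  (bit 7 = 0)
position 4: 110 → 1  (bit 6 = 1)
position 13: 101 → 0  (bit 5 = 0)
position 0: 100 → 0  (bit 4 = 0)
position 2: 011 → 1  (bit 3 = 1)
position 12: 010 → 0  (bit 2 = 0)
position 1: 001 → 0  (bit 1 = 0)
position 10: 000 → 0  (bit 0 = 0)
bits b7..b0 = 01001000 = 72

72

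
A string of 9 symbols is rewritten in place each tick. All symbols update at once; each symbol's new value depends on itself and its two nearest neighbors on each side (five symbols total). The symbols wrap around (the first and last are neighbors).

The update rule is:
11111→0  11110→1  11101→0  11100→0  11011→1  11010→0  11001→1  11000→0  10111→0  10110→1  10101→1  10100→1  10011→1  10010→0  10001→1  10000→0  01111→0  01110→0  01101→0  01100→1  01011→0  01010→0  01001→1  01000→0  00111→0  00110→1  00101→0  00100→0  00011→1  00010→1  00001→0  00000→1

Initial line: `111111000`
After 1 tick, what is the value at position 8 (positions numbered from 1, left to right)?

1

tick 1: 000010011
position 8 holds 1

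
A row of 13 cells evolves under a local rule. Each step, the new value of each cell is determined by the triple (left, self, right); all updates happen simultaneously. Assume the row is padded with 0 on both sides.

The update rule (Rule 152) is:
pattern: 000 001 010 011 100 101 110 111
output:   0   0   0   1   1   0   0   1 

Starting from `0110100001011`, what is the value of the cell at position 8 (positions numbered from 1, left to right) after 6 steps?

0

step 1: 0100010000010
step 2: 0010001000001
step 3: 0001000100000
step 4: 0000100010000
step 5: 0000010001000
step 6: 0000001000100
position 8 holds 0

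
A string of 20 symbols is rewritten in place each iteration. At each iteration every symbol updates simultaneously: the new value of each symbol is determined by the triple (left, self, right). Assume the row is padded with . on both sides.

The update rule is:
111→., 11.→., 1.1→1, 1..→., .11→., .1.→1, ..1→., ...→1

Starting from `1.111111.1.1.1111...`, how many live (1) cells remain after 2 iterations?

7

11......11111.....11
...1111.......111...
count of 1: 7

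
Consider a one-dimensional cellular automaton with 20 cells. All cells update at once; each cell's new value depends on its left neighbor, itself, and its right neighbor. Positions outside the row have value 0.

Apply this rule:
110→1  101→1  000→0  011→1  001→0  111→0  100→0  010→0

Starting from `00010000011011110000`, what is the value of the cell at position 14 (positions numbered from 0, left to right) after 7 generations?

generation 1: 00000000011110010000
generation 2: 00000000010010000000
generation 3: 00000000000000000000
generation 4: 00000000000000000000  (fixed point — unchanged through generation 7)
position 14 holds 0

0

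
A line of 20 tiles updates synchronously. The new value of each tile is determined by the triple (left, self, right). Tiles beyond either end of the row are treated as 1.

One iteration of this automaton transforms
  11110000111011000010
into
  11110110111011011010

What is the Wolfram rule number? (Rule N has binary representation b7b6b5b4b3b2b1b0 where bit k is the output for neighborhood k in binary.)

position 0: 111 → 1  (bit 7 = 1)
position 3: 110 → 1  (bit 6 = 1)
position 11: 101 → 0  (bit 5 = 0)
position 4: 100 → 0  (bit 4 = 0)
position 8: 011 → 1  (bit 3 = 1)
position 18: 010 → 1  (bit 2 = 1)
position 7: 001 → 0  (bit 1 = 0)
position 5: 000 → 1  (bit 0 = 1)
bits b7..b0 = 11001101 = 205

205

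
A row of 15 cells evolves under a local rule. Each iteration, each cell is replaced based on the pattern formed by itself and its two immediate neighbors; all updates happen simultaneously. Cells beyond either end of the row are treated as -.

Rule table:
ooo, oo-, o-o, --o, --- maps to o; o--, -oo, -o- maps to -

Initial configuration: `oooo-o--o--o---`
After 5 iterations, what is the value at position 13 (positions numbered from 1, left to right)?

-

-oooo--o--o--oo
o-ooo-o--o--o-o
-o-ooo--o--o-o-
o-o-oo-o--o-o--
-o-o-oo--o-o--o
position 13 holds -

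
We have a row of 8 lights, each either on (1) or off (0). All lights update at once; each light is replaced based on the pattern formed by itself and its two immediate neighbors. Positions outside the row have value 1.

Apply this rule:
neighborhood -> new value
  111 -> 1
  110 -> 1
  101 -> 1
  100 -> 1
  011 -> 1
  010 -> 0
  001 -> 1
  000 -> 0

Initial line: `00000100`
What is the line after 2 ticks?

11010111

tick 1: 10001011
tick 2: 11010111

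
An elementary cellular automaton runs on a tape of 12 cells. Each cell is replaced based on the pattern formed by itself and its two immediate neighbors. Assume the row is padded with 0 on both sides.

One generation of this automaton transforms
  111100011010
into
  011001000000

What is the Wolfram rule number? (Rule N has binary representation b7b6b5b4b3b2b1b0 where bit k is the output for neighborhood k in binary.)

129

position 1: 111 → 1  (bit 7 = 1)
position 3: 110 → 0  (bit 6 = 0)
position 9: 101 → 0  (bit 5 = 0)
position 4: 100 → 0  (bit 4 = 0)
position 0: 011 → 0  (bit 3 = 0)
position 10: 010 → 0  (bit 2 = 0)
position 6: 001 → 0  (bit 1 = 0)
position 5: 000 → 1  (bit 0 = 1)
bits b7..b0 = 10000001 = 129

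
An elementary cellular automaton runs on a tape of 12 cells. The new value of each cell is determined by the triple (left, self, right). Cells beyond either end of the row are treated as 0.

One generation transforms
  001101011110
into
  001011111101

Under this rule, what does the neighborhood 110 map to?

0

At position 3 the neighborhood is 110; the next row has 0 there.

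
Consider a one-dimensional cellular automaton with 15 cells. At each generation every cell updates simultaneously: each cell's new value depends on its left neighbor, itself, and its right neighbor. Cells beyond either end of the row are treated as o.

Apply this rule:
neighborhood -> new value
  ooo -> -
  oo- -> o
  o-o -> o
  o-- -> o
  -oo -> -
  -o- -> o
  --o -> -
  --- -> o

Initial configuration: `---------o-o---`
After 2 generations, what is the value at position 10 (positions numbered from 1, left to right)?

-

oooooooo-ooooo-
-------oo----oo
position 10 holds -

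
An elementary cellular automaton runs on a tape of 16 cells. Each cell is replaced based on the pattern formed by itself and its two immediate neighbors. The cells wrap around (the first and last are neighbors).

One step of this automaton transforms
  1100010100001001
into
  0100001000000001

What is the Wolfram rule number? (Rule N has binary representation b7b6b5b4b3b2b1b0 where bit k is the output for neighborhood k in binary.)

104

position 0: 111 → 0  (bit 7 = 0)
position 1: 110 → 1  (bit 6 = 1)
position 6: 101 → 1  (bit 5 = 1)
position 2: 100 → 0  (bit 4 = 0)
position 15: 011 → 1  (bit 3 = 1)
position 5: 010 → 0  (bit 2 = 0)
position 4: 001 → 0  (bit 1 = 0)
position 3: 000 → 0  (bit 0 = 0)
bits b7..b0 = 01101000 = 104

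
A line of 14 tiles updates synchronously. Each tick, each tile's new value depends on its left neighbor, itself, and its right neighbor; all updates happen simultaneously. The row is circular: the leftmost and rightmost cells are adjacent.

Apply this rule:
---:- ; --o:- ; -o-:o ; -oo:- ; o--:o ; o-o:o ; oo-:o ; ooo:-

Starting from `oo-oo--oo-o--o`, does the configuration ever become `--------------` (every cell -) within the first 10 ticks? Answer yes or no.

no

-oo-oo--oooo--
--oo-oo----oo-
---oo-oo----oo
o---oo-oo----o
oo---oo-oo----
-oo---oo-oo---
--oo---oo-oo--
---oo---oo-oo-
----oo---oo-oo
o----oo---oo-o
tick 10 is o----oo---oo-o, still not uniform -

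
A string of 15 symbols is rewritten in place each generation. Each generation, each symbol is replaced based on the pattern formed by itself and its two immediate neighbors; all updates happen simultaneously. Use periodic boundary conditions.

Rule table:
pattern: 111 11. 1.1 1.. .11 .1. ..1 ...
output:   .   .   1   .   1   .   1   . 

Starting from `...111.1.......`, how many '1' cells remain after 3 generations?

..11..1........
.11..1.........
11..1..........
count of 1: 3

3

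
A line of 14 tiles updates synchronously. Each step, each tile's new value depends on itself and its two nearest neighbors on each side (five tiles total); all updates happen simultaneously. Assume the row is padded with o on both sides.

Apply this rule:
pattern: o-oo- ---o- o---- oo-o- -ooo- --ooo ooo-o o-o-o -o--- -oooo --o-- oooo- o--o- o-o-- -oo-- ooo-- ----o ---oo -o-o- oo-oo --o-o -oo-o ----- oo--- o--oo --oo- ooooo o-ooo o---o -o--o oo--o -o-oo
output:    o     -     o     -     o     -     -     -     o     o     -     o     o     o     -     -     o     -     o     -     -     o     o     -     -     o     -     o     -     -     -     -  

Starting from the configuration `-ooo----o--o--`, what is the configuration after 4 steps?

-o-----oo--oo-

-oo--oo---o---
-o---o-----o--
-oo---oooo----
-o-----oo--oo-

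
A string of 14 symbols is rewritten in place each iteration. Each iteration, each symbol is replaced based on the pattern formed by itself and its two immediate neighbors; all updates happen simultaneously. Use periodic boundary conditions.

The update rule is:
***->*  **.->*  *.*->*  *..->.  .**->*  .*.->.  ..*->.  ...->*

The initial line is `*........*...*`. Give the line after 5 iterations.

*.******...*.*
********.*..**
*********...**
*********.*.**
**********.***

**********.***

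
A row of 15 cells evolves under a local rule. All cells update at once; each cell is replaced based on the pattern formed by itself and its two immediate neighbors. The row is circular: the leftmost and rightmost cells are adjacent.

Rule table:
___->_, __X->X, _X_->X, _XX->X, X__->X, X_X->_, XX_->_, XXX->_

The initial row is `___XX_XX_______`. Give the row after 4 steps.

X_XXXX_XX_XX__X

__XX__X_X______
_XX_XXX_XX_____
XX__X___X_X____
X_XXXX_XX_XX__X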